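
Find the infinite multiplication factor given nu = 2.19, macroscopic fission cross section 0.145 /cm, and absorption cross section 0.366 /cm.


k_inf = nu * Sigma_f / Sigma_a
k_inf = 2.19 * 0.145 / 0.366
k_inf = 0.86762

0.86762


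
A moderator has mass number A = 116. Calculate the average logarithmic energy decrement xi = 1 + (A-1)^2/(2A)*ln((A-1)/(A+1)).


xi = 1 + (A-1)^2/(2A) * ln((A-1)/(A+1))
xi = 1 + (116-1)^2/(2*116) * ln((116-1)/(116 +1))
xi = 0.017143

0.017143


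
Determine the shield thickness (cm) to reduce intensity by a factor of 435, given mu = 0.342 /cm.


x = ln(factor) / mu
x = ln(435) / 0.342
x = 17.764 cm

17.764


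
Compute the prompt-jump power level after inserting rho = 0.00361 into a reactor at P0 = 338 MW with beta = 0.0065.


P1/P0 = beta / (beta - rho)
P1/P0 = 0.0065 / (0.0065 - 0.00361) = 2.249135
P1 = 338 * 2.249135 = 760.21 MW

760.21


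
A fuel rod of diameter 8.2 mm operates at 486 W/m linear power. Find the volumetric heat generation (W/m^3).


r = D / 2 / 1000 = 8.2 / 2 / 1000 = 0.0041 m
q''' = q' / (pi * r^2)
q''' = 486 / (pi * 0.0041^2)
q''' = 9.2028e+06 W/m^3

9.2028e+06


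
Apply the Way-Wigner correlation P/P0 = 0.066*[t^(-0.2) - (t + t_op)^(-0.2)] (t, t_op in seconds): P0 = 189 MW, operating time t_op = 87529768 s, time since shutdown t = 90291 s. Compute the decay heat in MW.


P/P0 = 0.066 * [t^(-0.2) - (t + t_op)^(-0.2)]
P/P0 = 0.066 * [90291^(-0.2) - (90291 + 87529768)^(-0.2)]
P/P0 = 0.066 * [0.1020637 - 0.02579166] = 0.005033955
P = 189 * 0.005033955 = 0.95142 MW

0.95142


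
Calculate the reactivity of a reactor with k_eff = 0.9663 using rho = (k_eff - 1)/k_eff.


rho = (k_eff - 1) / k_eff
rho = (0.9663 - 1) / 0.9663
rho = -0.034875

-0.034875


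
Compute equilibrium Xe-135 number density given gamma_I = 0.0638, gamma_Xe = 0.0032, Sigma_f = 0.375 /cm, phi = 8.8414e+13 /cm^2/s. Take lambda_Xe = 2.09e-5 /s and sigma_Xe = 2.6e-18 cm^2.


Xe_eq = (gamma_I + gamma_Xe) * Sigma_f * phi / (lambda_Xe + sigma_Xe * phi)
Numerator = (0.0638 + 0.0032) * 0.375 * 8.8414e+13 = 2.221402e+12
Denominator = 2.09e-5 + 2.6e-18 * 8.8414e+13 = 2.507764e-04
Xe_eq = 2.221402e+12 / 2.507764e-04 = 8.8581e+15 /cm^3

8.8581e+15


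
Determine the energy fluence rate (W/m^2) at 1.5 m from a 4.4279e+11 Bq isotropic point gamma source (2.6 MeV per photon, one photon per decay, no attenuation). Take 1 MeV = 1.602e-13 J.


psi = A * E * 1.602e-13 / (4*pi*r^2)
psi = 4.4279e+11 * 2.6 * 1.602e-13 / (4*pi*1.5^2)
psi = 0.0065229 W/m^2

0.0065229


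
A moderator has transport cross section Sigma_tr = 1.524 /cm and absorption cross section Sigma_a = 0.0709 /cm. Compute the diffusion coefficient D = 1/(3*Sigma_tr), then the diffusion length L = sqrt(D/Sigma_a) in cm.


D = 1 / (3 * Sigma_tr) = 1 / (3 * 1.524) = 0.2187227 cm
L = sqrt(D / Sigma_a)
L = sqrt(0.2187227 / 0.0709)
L = 1.7564 cm

1.7564


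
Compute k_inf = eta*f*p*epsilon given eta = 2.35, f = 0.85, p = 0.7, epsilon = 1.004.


k_inf = eta * f * p * epsilon
k_inf = 2.35 * 0.85 * 0.7 * 1.004
k_inf = 1.4038

1.4038


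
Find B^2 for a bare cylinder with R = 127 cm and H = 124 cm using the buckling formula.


B^2 = (2.405/R)^2 + (pi/H)^2
B^2 = (2.405/127)^2 + (pi/124)^2
B^2 = 0.0010005 /cm^2

0.0010005


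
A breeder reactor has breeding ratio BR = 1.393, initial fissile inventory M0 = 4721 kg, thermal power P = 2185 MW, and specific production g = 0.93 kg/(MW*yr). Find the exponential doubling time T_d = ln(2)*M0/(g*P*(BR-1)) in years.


Breeding gain G = BR - 1 = 1.393 - 1 = 0.393
Fissile production rate = g * P * G = 0.93 * 2185 * 0.393 = 798.59565 kg/yr
T_d = ln(2) * M0 / (g * P * G)
T_d = ln(2) * 4721 / 798.59565 = 4.0976 yr

4.0976


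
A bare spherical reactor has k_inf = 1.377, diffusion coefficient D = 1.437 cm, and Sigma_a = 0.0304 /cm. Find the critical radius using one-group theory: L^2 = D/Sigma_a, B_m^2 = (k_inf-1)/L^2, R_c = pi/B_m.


L^2 = D / Sigma_a = 1.437 / 0.0304 = 47.26974 cm^2
B_m^2 = (k_inf - 1) / L^2 = (1.377 - 1) / 47.26974 = 0.007975504 /cm^2
For a bare sphere: B_g = pi/R, so R_c = pi / sqrt(B_m^2)
R_c = pi / sqrt(0.007975504) = 35.178 cm

35.178


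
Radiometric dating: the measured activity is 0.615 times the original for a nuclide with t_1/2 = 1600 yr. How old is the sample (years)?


lambda = ln(2) / t_half = ln(2) / 1600 = 4.332170e-04 /yr
t = -ln(A/A0) / lambda
t = -ln(0.615) / 4.332170e-04
t = 1122.1 yr

1122.1


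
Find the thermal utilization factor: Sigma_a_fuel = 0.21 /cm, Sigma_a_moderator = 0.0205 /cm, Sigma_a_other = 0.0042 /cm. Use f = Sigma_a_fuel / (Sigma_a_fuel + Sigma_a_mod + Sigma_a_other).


f = Sigma_a_fuel / (Sigma_a_fuel + Sigma_a_mod + Sigma_a_other)
f = 0.21 / (0.21 + 0.0205 + 0.0042)
f = 0.89476

0.89476


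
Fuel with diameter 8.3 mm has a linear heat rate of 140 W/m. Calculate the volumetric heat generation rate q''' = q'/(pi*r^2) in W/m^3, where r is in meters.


r = D / 2 / 1000 = 8.3 / 2 / 1000 = 0.00415 m
q''' = q' / (pi * r^2)
q''' = 140 / (pi * 0.00415^2)
q''' = 2.5875e+06 W/m^3

2.5875e+06


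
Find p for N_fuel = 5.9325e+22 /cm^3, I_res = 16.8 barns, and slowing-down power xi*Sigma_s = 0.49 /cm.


p = exp(-N * I * 1e-24 / (xi*Sigma_s))
p = exp(-5.9325e+22 * 16.8 * 1e-24 / 0.49)
p = 0.13081

0.13081


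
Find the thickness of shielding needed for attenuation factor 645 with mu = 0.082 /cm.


x = ln(factor) / mu
x = ln(645) / 0.082
x = 78.893 cm

78.893


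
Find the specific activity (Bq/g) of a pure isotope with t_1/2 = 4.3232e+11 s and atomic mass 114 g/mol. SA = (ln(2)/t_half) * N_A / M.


lambda = ln(2) / t_half = ln(2) / 4.3232e+11 = 1.603320e-12 /s
SA = lambda * N_A / M
SA = 1.603320e-12 * 6.022e23 / 114
SA = 8.4695e+09 Bq/g

8.4695e+09


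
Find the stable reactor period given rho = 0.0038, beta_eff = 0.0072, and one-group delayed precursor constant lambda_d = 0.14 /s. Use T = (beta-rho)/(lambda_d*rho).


T = (beta - rho) / (lambda_d * rho)
T = (0.0072 - 0.0038) / (0.14 * 0.0038)
T = 6.3910 s

6.3910


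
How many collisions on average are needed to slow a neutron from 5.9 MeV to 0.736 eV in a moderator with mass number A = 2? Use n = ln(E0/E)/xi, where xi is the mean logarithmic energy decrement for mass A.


xi = 1 + (A-1)^2/(2A)*ln((A-1)/(A+1)) = 0.7253469 (for A = 2)
n = ln(E0/E) / xi
n = ln(5.9e6 / 0.736) / 0.7253469
n = ln(8.016304e+06) / 0.7253469 = 21.916

21.916


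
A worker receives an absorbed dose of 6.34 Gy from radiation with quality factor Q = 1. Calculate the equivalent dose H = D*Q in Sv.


H = D * Q
H = 6.34 * 1
H = 6.3400 Sv

6.3400


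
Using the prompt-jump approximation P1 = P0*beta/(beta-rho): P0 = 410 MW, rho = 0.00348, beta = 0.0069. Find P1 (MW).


P1/P0 = beta / (beta - rho)
P1/P0 = 0.0069 / (0.0069 - 0.00348) = 2.017544
P1 = 410 * 2.017544 = 827.19 MW

827.19


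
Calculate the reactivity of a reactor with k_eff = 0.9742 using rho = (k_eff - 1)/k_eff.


rho = (k_eff - 1) / k_eff
rho = (0.9742 - 1) / 0.9742
rho = -0.026483

-0.026483


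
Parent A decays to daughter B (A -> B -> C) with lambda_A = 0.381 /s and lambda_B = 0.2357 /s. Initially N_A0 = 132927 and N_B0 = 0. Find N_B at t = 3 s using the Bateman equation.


N_B(t) = lambda_A * N_A0 / (lambda_B - lambda_A) * [exp(-lambda_A*t) - exp(-lambda_B*t)]
exp(-0.381*3) = 0.3188610; exp(-0.2357*3) = 0.4930720
N_B = 0.381 * 132927 / (0.2357 - 0.381) * (0.3188610 - 0.4930720)
N_B = 60722

60722


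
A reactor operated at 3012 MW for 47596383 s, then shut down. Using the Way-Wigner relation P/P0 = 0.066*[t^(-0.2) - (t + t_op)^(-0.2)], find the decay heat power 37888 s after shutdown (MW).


P/P0 = 0.066 * [t^(-0.2) - (t + t_op)^(-0.2)]
P/P0 = 0.066 * [37888^(-0.2) - (37888 + 47596383)^(-0.2)]
P/P0 = 0.066 * [0.1214226 - 0.02913507] = 0.006090977
P = 3012 * 0.006090977 = 18.346 MW

18.346


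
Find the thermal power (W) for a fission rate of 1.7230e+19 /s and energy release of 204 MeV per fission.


P = fission_rate * E_MeV * 1.602e-13
P = 1.7230e+19 * 204 * 1.602e-13
P = 5.6309e+08 W

5.6309e+08


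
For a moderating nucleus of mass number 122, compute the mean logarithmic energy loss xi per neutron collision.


xi = 1 + (A-1)^2/(2A) * ln((A-1)/(A+1))
xi = 1 + (122-1)^2/(2*122) * ln((122-1)/(122 +1))
xi = 0.016304

0.016304


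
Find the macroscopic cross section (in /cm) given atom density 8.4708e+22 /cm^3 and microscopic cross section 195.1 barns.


Sigma = N * sigma_barns * 1e-24
Sigma = 8.4708e+22 * 195.1 * 1e-24
Sigma = 16.527 /cm

16.527


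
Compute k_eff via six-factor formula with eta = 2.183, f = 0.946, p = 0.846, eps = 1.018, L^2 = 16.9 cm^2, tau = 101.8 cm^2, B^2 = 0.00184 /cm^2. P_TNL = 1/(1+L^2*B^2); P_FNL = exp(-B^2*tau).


k_inf = eta*f*p*eps = 2.183*0.946*0.846*1.018 = 1.778537
P_TNL = 1/(1 + L^2*B^2) = 1/(1 + 16.9*0.00184) = 0.9698418
P_FNL = exp(-B^2*tau) = exp(-0.00184*101.8) = 0.8291850
k_eff = k_inf * P_TNL * P_FNL = 1.778537 * 0.9698418 * 0.8291850
k_eff = 1.4303

1.4303


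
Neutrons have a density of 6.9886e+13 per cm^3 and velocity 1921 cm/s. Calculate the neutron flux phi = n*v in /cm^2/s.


phi = n * v
phi = 6.9886e+13 * 1921
phi = 1.3425e+17 /cm^2/s

1.3425e+17


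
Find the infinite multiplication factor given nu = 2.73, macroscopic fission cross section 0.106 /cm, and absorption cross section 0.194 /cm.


k_inf = nu * Sigma_f / Sigma_a
k_inf = 2.73 * 0.106 / 0.194
k_inf = 1.4916

1.4916


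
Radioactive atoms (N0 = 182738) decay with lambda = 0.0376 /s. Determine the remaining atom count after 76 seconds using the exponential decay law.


N = N0 * exp(-lambda * t)
N = 182738 * exp(-0.0376 * 76)
N = 10490

10490


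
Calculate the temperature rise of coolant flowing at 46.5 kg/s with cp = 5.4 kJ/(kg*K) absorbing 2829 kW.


dT = Q / (m_dot * cp)
dT = 2829 / (46.5 * 5.4)
dT = 11.266 C

11.266


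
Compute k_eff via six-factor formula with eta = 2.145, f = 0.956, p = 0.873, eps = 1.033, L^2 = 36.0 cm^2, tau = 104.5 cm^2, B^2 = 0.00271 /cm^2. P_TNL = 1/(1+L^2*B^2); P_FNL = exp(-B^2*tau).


k_inf = eta*f*p*eps = 2.145*0.956*0.873*1.033 = 1.849268
P_TNL = 1/(1 + L^2*B^2) = 1/(1 + 36.0*0.00271) = 0.9111119
P_FNL = exp(-B^2*tau) = exp(-0.00271*104.5) = 0.7533729
k_eff = k_inf * P_TNL * P_FNL = 1.849268 * 0.9111119 * 0.7533729
k_eff = 1.2694

1.2694


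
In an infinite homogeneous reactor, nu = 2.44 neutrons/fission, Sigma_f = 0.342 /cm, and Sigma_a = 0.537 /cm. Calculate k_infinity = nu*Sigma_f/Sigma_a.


k_inf = nu * Sigma_f / Sigma_a
k_inf = 2.44 * 0.342 / 0.537
k_inf = 1.5540

1.5540


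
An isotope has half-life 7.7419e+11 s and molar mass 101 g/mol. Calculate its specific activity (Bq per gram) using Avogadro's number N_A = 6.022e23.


lambda = ln(2) / t_half = ln(2) / 7.7419e+11 = 8.953192e-13 /s
SA = lambda * N_A / M
SA = 8.953192e-13 * 6.022e23 / 101
SA = 5.3382e+09 Bq/g

5.3382e+09


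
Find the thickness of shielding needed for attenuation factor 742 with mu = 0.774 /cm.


x = ln(factor) / mu
x = ln(742) / 0.774
x = 8.5392 cm

8.5392


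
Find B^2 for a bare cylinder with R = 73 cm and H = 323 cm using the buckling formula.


B^2 = (2.405/R)^2 + (pi/H)^2
B^2 = (2.405/73)^2 + (pi/323)^2
B^2 = 0.0011800 /cm^2

0.0011800


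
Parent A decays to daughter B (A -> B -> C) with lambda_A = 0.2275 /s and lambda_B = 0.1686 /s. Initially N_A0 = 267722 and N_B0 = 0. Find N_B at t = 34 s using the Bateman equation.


N_B(t) = lambda_A * N_A0 / (lambda_B - lambda_A) * [exp(-lambda_A*t) - exp(-lambda_B*t)]
exp(-0.2275*34) = 4.372524e-04; exp(-0.1686*34) = 0.003239294
N_B = 0.2275 * 267722 / (0.1686 - 0.2275) * (4.372524e-04 - 0.003239294)
N_B = 2897.5

2897.5


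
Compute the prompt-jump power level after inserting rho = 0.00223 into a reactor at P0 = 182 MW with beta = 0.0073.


P1/P0 = beta / (beta - rho)
P1/P0 = 0.0073 / (0.0073 - 0.00223) = 1.439842
P1 = 182 * 1.439842 = 262.05 MW

262.05


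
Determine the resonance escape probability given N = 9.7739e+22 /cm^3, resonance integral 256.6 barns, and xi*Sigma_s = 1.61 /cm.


p = exp(-N * I * 1e-24 / (xi*Sigma_s))
p = exp(-9.7739e+22 * 256.6 * 1e-24 / 1.61)
p = 1.7170e-07

1.7170e-07


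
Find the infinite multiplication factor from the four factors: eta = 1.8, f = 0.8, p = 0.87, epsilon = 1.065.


k_inf = eta * f * p * epsilon
k_inf = 1.8 * 0.8 * 0.87 * 1.065
k_inf = 1.3342

1.3342


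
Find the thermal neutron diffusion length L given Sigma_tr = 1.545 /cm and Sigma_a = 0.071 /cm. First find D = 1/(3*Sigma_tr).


D = 1 / (3 * Sigma_tr) = 1 / (3 * 1.545) = 0.2157497 cm
L = sqrt(D / Sigma_a)
L = sqrt(0.2157497 / 0.071)
L = 1.7432 cm

1.7432


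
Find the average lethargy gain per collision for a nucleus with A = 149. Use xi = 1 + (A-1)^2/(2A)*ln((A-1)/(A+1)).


xi = 1 + (A-1)^2/(2A) * ln((A-1)/(A+1))
xi = 1 + (149-1)^2/(2*149) * ln((149-1)/(149 +1))
xi = 0.013363

0.013363


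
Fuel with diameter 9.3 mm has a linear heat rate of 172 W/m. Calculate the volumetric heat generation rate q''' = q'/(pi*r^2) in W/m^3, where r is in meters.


r = D / 2 / 1000 = 9.3 / 2 / 1000 = 0.00465 m
q''' = q' / (pi * r^2)
q''' = 172 / (pi * 0.00465^2)
q''' = 2.5321e+06 W/m^3

2.5321e+06


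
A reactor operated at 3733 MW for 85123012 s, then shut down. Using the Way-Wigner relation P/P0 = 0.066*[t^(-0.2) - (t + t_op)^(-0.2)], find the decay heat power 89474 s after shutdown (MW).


P/P0 = 0.066 * [t^(-0.2) - (t + t_op)^(-0.2)]
P/P0 = 0.066 * [89474^(-0.2) - (89474 + 85123012)^(-0.2)]
P/P0 = 0.066 * [0.1022494 - 0.02593578] = 0.005036699
P = 3733 * 0.005036699 = 18.802 MW

18.802


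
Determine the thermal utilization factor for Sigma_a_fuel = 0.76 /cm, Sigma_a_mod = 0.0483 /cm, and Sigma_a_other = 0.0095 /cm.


f = Sigma_a_fuel / (Sigma_a_fuel + Sigma_a_mod + Sigma_a_other)
f = 0.76 / (0.76 + 0.0483 + 0.0095)
f = 0.92932

0.92932


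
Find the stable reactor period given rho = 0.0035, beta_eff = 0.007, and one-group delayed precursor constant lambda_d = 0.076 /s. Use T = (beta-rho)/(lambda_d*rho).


T = (beta - rho) / (lambda_d * rho)
T = (0.007 - 0.0035) / (0.076 * 0.0035)
T = 13.158 s

13.158


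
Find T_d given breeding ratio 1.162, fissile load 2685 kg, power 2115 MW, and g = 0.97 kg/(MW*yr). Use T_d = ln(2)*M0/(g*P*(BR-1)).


Breeding gain G = BR - 1 = 1.162 - 1 = 0.162
Fissile production rate = g * P * G = 0.97 * 2115 * 0.162 = 332.3511 kg/yr
T_d = ln(2) * M0 / (g * P * G)
T_d = ln(2) * 2685 / 332.3511 = 5.5998 yr

5.5998


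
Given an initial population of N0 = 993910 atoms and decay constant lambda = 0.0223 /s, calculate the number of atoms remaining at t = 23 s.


N = N0 * exp(-lambda * t)
N = 993910 * exp(-0.0223 * 23)
N = 595110

595110


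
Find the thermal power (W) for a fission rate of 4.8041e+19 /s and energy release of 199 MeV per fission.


P = fission_rate * E_MeV * 1.602e-13
P = 4.8041e+19 * 199 * 1.602e-13
P = 1.5315e+09 W

1.5315e+09


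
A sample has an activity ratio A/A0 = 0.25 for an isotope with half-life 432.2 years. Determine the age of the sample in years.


lambda = ln(2) / t_half = ln(2) / 432.2 = 0.001603765 /yr
t = -ln(A/A0) / lambda
t = -ln(0.25) / 0.001603765
t = 864.40 yr

864.40


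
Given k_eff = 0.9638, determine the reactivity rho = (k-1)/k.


rho = (k_eff - 1) / k_eff
rho = (0.9638 - 1) / 0.9638
rho = -0.037560

-0.037560


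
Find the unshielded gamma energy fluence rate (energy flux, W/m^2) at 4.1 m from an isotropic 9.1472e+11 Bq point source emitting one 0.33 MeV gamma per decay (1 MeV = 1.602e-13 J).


psi = A * E * 1.602e-13 / (4*pi*r^2)
psi = 9.1472e+11 * 0.33 * 1.602e-13 / (4*pi*4.1^2)
psi = 2.2892e-04 W/m^2

2.2892e-04


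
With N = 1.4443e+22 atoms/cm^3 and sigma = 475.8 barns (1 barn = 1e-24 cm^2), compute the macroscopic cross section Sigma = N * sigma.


Sigma = N * sigma_barns * 1e-24
Sigma = 1.4443e+22 * 475.8 * 1e-24
Sigma = 6.8720 /cm

6.8720


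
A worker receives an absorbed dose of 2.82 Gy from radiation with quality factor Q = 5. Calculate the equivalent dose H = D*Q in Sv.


H = D * Q
H = 2.82 * 5
H = 14.100 Sv

14.100


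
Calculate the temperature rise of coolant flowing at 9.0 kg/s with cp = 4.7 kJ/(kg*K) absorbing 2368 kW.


dT = Q / (m_dot * cp)
dT = 2368 / (9.0 * 4.7)
dT = 55.981 C

55.981


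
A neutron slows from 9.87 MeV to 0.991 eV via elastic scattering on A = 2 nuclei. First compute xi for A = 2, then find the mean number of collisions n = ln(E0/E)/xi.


xi = 1 + (A-1)^2/(2A)*ln((A-1)/(A+1)) = 0.7253469 (for A = 2)
n = ln(E0/E) / xi
n = ln(9.87e6 / 0.991) / 0.7253469
n = ln(9.959637e+06) / 0.7253469 = 22.216

22.216


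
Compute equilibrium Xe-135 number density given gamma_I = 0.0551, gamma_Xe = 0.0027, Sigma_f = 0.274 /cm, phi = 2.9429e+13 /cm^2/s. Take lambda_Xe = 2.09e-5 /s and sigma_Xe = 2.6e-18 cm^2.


Xe_eq = (gamma_I + gamma_Xe) * Sigma_f * phi / (lambda_Xe + sigma_Xe * phi)
Numerator = (0.0551 + 0.0027) * 0.274 * 2.9429e+13 = 4.660730e+11
Denominator = 2.09e-5 + 2.6e-18 * 2.9429e+13 = 9.741540e-05
Xe_eq = 4.660730e+11 / 9.741540e-05 = 4.7844e+15 /cm^3

4.7844e+15


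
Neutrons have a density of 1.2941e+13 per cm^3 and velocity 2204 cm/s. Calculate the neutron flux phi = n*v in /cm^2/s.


phi = n * v
phi = 1.2941e+13 * 2204
phi = 2.8522e+16 /cm^2/s

2.8522e+16


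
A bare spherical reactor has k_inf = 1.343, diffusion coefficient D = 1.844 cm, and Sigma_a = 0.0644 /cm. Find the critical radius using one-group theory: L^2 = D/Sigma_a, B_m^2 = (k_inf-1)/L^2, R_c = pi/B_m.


L^2 = D / Sigma_a = 1.844 / 0.0644 = 28.63354 cm^2
B_m^2 = (k_inf - 1) / L^2 = (1.343 - 1) / 28.63354 = 0.01197896 /cm^2
For a bare sphere: B_g = pi/R, so R_c = pi / sqrt(B_m^2)
R_c = pi / sqrt(0.01197896) = 28.704 cm

28.704


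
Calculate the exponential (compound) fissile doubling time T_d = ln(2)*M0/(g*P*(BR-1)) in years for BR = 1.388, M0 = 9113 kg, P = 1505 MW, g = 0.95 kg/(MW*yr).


Breeding gain G = BR - 1 = 1.388 - 1 = 0.388
Fissile production rate = g * P * G = 0.95 * 1505 * 0.388 = 554.743 kg/yr
T_d = ln(2) * M0 / (g * P * G)
T_d = ln(2) * 9113 / 554.743 = 11.387 yr

11.387


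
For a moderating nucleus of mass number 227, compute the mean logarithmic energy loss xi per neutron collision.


xi = 1 + (A-1)^2/(2A) * ln((A-1)/(A+1))
xi = 1 + (227-1)^2/(2*227) * ln((227-1)/(227 +1))
xi = 0.0087848

0.0087848


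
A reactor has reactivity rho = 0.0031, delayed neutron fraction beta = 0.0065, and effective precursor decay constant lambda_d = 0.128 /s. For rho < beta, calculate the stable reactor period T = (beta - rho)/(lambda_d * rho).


T = (beta - rho) / (lambda_d * rho)
T = (0.0065 - 0.0031) / (0.128 * 0.0031)
T = 8.5685 s

8.5685


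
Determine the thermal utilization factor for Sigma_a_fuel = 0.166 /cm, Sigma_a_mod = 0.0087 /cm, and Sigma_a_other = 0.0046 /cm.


f = Sigma_a_fuel / (Sigma_a_fuel + Sigma_a_mod + Sigma_a_other)
f = 0.166 / (0.166 + 0.0087 + 0.0046)
f = 0.92582

0.92582


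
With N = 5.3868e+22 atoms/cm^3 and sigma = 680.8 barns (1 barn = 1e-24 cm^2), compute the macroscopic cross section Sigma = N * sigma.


Sigma = N * sigma_barns * 1e-24
Sigma = 5.3868e+22 * 680.8 * 1e-24
Sigma = 36.673 /cm

36.673


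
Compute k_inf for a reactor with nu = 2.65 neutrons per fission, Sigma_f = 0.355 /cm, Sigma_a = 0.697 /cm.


k_inf = nu * Sigma_f / Sigma_a
k_inf = 2.65 * 0.355 / 0.697
k_inf = 1.3497

1.3497


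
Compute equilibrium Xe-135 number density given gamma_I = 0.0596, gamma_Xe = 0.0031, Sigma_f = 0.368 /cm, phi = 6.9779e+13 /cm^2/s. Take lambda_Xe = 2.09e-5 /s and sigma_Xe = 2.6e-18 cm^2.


Xe_eq = (gamma_I + gamma_Xe) * Sigma_f * phi / (lambda_Xe + sigma_Xe * phi)
Numerator = (0.0596 + 0.0031) * 0.368 * 6.9779e+13 = 1.610053e+12
Denominator = 2.09e-5 + 2.6e-18 * 6.9779e+13 = 2.023254e-04
Xe_eq = 1.610053e+12 / 2.023254e-04 = 7.9577e+15 /cm^3

7.9577e+15


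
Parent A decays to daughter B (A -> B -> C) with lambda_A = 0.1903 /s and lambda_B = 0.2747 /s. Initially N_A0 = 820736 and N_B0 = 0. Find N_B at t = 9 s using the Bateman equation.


N_B(t) = lambda_A * N_A0 / (lambda_B - lambda_A) * [exp(-lambda_A*t) - exp(-lambda_B*t)]
exp(-0.1903*9) = 0.1803781; exp(-0.2747*9) = 0.08439054
N_B = 0.1903 * 820736 / (0.2747 - 0.1903) * (0.1803781 - 0.08439054)
N_B = 177629

177629


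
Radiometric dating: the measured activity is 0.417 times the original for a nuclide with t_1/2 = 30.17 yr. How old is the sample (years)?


lambda = ln(2) / t_half = ln(2) / 30.17 = 0.02297472 /yr
t = -ln(A/A0) / lambda
t = -ln(0.417) / 0.02297472
t = 38.071 yr

38.071


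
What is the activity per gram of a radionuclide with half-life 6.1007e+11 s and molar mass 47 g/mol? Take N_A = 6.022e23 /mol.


lambda = ln(2) / t_half = ln(2) / 6.1007e+11 = 1.136176e-12 /s
SA = lambda * N_A / M
SA = 1.136176e-12 * 6.022e23 / 47
SA = 1.4558e+10 Bq/g

1.4558e+10


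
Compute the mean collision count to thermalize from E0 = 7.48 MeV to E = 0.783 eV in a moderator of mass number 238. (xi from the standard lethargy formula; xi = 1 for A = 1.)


xi = 1 + (A-1)^2/(2A)*ln((A-1)/(A+1)) = 0.008379872 (for A = 238)
n = ln(E0/E) / xi
n = ln(7.48e6 / 0.783) / 0.008379872
n = ln(9.553001e+06) / 0.008379872 = 1918.0

1918.0


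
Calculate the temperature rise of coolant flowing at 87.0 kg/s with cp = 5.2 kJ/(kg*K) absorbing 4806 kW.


dT = Q / (m_dot * cp)
dT = 4806 / (87.0 * 5.2)
dT = 10.623 C

10.623


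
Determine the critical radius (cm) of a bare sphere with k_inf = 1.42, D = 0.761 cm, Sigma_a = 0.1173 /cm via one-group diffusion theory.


L^2 = D / Sigma_a = 0.761 / 0.1173 = 6.487639 cm^2
B_m^2 = (k_inf - 1) / L^2 = (1.42 - 1) / 6.487639 = 0.06473850 /cm^2
For a bare sphere: B_g = pi/R, so R_c = pi / sqrt(B_m^2)
R_c = pi / sqrt(0.06473850) = 12.347 cm

12.347


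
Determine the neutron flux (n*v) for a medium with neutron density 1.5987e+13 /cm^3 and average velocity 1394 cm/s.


phi = n * v
phi = 1.5987e+13 * 1394
phi = 2.2286e+16 /cm^2/s

2.2286e+16


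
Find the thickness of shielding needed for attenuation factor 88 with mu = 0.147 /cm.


x = ln(factor) / mu
x = ln(88) / 0.147
x = 30.458 cm

30.458


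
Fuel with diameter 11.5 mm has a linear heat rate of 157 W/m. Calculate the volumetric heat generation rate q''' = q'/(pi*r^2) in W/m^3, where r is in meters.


r = D / 2 / 1000 = 11.5 / 2 / 1000 = 0.00575 m
q''' = q' / (pi * r^2)
q''' = 157 / (pi * 0.00575^2)
q''' = 1.5115e+06 W/m^3

1.5115e+06


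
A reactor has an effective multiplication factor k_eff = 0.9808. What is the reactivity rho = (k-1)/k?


rho = (k_eff - 1) / k_eff
rho = (0.9808 - 1) / 0.9808
rho = -0.019576

-0.019576


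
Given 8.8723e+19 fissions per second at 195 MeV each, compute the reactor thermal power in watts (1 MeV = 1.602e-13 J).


P = fission_rate * E_MeV * 1.602e-13
P = 8.8723e+19 * 195 * 1.602e-13
P = 2.7716e+09 W

2.7716e+09


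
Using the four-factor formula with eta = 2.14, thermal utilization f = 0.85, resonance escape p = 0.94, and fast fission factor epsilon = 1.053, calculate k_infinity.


k_inf = eta * f * p * epsilon
k_inf = 2.14 * 0.85 * 0.94 * 1.053
k_inf = 1.8005

1.8005


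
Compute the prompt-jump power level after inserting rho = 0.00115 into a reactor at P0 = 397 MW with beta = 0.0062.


P1/P0 = beta / (beta - rho)
P1/P0 = 0.0062 / (0.0062 - 0.00115) = 1.227723
P1 = 397 * 1.227723 = 487.41 MW

487.41


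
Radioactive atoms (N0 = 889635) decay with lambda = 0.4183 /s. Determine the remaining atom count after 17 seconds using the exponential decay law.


N = N0 * exp(-lambda * t)
N = 889635 * exp(-0.4183 * 17)
N = 725.94

725.94


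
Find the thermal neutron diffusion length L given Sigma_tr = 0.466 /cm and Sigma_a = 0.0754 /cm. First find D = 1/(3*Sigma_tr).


D = 1 / (3 * Sigma_tr) = 1 / (3 * 0.466) = 0.7153076 cm
L = sqrt(D / Sigma_a)
L = sqrt(0.7153076 / 0.0754)
L = 3.0801 cm

3.0801


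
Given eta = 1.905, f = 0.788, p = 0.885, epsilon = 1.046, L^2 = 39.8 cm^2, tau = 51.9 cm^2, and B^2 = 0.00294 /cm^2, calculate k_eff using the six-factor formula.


k_inf = eta*f*p*eps = 1.905*0.788*0.885*1.046 = 1.389620
P_TNL = 1/(1 + L^2*B^2) = 1/(1 + 39.8*0.00294) = 0.8952455
P_FNL = exp(-B^2*tau) = exp(-0.00294*51.9) = 0.8584851
k_eff = k_inf * P_TNL * P_FNL = 1.389620 * 0.8952455 * 0.8584851
k_eff = 1.0680

1.0680


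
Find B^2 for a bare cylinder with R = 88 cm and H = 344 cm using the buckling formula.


B^2 = (2.405/R)^2 + (pi/H)^2
B^2 = (2.405/88)^2 + (pi/344)^2
B^2 = 8.3031e-04 /cm^2

8.3031e-04


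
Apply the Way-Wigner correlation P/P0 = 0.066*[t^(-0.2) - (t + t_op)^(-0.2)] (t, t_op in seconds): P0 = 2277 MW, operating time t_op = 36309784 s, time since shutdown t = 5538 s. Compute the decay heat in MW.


P/P0 = 0.066 * [t^(-0.2) - (t + t_op)^(-0.2)]
P/P0 = 0.066 * [5538^(-0.2) - (5538 + 36309784)^(-0.2)]
P/P0 = 0.066 * [0.1783731 - 0.03075969] = 0.009742485
P = 2277 * 0.009742485 = 22.184 MW

22.184


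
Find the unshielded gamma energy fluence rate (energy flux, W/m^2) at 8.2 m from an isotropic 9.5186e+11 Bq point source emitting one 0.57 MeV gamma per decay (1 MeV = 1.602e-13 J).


psi = A * E * 1.602e-13 / (4*pi*r^2)
psi = 9.5186e+11 * 0.57 * 1.602e-13 / (4*pi*8.2^2)
psi = 1.0287e-04 W/m^2

1.0287e-04


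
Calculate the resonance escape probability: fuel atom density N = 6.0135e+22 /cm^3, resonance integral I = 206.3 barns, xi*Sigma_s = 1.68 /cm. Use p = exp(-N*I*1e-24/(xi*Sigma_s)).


p = exp(-N * I * 1e-24 / (xi*Sigma_s))
p = exp(-6.0135e+22 * 206.3 * 1e-24 / 1.68)
p = 6.2084e-04

6.2084e-04


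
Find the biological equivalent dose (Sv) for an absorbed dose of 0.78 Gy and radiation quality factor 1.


H = D * Q
H = 0.78 * 1
H = 0.78000 Sv

0.78000


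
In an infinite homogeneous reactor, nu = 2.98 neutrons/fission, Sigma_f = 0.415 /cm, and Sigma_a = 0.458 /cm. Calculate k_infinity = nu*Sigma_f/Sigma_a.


k_inf = nu * Sigma_f / Sigma_a
k_inf = 2.98 * 0.415 / 0.458
k_inf = 2.7002

2.7002


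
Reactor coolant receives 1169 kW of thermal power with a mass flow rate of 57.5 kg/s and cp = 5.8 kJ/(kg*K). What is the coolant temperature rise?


dT = Q / (m_dot * cp)
dT = 1169 / (57.5 * 5.8)
dT = 3.5052 C

3.5052


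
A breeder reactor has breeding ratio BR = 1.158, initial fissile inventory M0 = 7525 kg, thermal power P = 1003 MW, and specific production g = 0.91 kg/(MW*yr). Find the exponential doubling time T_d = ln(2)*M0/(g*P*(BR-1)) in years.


Breeding gain G = BR - 1 = 1.158 - 1 = 0.158
Fissile production rate = g * P * G = 0.91 * 1003 * 0.158 = 144.21134 kg/yr
T_d = ln(2) * M0 / (g * P * G)
T_d = ln(2) * 7525 / 144.21134 = 36.169 yr

36.169


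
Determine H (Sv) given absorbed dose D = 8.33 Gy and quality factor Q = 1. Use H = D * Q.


H = D * Q
H = 8.33 * 1
H = 8.3300 Sv

8.3300


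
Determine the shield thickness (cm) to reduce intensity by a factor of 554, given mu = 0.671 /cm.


x = ln(factor) / mu
x = ln(554) / 0.671
x = 9.4146 cm

9.4146


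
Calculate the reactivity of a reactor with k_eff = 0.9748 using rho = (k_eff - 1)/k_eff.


rho = (k_eff - 1) / k_eff
rho = (0.9748 - 1) / 0.9748
rho = -0.025851

-0.025851


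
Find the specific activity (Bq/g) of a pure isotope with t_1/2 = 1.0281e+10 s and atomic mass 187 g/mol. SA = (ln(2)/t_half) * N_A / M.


lambda = ln(2) / t_half = ln(2) / 1.0281e+10 = 6.742021e-11 /s
SA = lambda * N_A / M
SA = 6.742021e-11 * 6.022e23 / 187
SA = 2.1711e+11 Bq/g

2.1711e+11


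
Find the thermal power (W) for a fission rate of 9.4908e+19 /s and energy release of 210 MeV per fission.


P = fission_rate * E_MeV * 1.602e-13
P = 9.4908e+19 * 210 * 1.602e-13
P = 3.1929e+09 W

3.1929e+09


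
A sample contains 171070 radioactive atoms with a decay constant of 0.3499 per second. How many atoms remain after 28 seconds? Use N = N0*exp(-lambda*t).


N = N0 * exp(-lambda * t)
N = 171070 * exp(-0.3499 * 28)
N = 9.5127

9.5127


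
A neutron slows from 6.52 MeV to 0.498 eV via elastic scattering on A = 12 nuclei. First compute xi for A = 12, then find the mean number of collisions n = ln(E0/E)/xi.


xi = 1 + (A-1)^2/(2A)*ln((A-1)/(A+1)) = 0.1577690 (for A = 12)
n = ln(E0/E) / xi
n = ln(6.52e6 / 0.498) / 0.1577690
n = ln(1.309237e+07) / 0.1577690 = 103.87

103.87


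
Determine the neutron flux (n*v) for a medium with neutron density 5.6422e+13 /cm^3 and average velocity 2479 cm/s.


phi = n * v
phi = 5.6422e+13 * 2479
phi = 1.3987e+17 /cm^2/s

1.3987e+17


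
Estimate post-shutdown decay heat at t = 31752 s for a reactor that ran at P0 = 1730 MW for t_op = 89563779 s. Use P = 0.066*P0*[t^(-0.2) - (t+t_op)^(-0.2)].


P/P0 = 0.066 * [t^(-0.2) - (t + t_op)^(-0.2)]
P/P0 = 0.066 * [31752^(-0.2) - (31752 + 89563779)^(-0.2)]
P/P0 = 0.066 * [0.1257899 - 0.02567691] = 0.006607457
P = 1730 * 0.006607457 = 11.431 MW

11.431


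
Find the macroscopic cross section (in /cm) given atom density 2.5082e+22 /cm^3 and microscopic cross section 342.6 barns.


Sigma = N * sigma_barns * 1e-24
Sigma = 2.5082e+22 * 342.6 * 1e-24
Sigma = 8.5931 /cm

8.5931


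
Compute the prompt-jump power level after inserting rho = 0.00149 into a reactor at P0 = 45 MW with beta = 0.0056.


P1/P0 = beta / (beta - rho)
P1/P0 = 0.0056 / (0.0056 - 0.00149) = 1.362530
P1 = 45 * 1.362530 = 61.314 MW

61.314


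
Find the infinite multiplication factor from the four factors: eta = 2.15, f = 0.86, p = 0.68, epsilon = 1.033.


k_inf = eta * f * p * epsilon
k_inf = 2.15 * 0.86 * 0.68 * 1.033
k_inf = 1.2988

1.2988


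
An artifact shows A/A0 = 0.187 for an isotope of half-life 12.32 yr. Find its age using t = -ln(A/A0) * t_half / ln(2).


lambda = ln(2) / t_half = ln(2) / 12.32 = 0.05626195 /yr
t = -ln(A/A0) / lambda
t = -ln(0.187) / 0.05626195
t = 29.801 yr

29.801


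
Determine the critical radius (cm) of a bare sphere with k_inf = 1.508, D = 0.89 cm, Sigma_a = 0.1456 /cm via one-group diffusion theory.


L^2 = D / Sigma_a = 0.89 / 0.1456 = 6.112637 cm^2
B_m^2 = (k_inf - 1) / L^2 = (1.508 - 1) / 6.112637 = 0.08310652 /cm^2
For a bare sphere: B_g = pi/R, so R_c = pi / sqrt(B_m^2)
R_c = pi / sqrt(0.08310652) = 10.898 cm

10.898


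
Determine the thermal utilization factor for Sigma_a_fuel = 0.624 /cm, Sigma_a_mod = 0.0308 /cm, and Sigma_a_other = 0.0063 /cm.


f = Sigma_a_fuel / (Sigma_a_fuel + Sigma_a_mod + Sigma_a_other)
f = 0.624 / (0.624 + 0.0308 + 0.0063)
f = 0.94388

0.94388


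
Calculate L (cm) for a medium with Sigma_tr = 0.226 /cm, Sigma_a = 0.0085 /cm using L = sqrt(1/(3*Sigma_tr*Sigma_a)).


D = 1 / (3 * Sigma_tr) = 1 / (3 * 0.226) = 1.474926 cm
L = sqrt(D / Sigma_a)
L = sqrt(1.474926 / 0.0085)
L = 13.173 cm

13.173


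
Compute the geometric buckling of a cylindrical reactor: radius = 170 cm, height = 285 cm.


B^2 = (2.405/R)^2 + (pi/H)^2
B^2 = (2.405/170)^2 + (pi/285)^2
B^2 = 3.2165e-04 /cm^2

3.2165e-04


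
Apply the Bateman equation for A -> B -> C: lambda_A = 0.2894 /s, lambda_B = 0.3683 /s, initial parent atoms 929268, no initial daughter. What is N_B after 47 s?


N_B(t) = lambda_A * N_A0 / (lambda_B - lambda_A) * [exp(-lambda_A*t) - exp(-lambda_B*t)]
exp(-0.2894*47) = 1.238264e-06; exp(-0.3683*47) = 3.036121e-08
N_B = 0.2894 * 929268 / (0.3683 - 0.2894) * (1.238264e-06 - 3.036121e-08)
N_B = 4.1171

4.1171


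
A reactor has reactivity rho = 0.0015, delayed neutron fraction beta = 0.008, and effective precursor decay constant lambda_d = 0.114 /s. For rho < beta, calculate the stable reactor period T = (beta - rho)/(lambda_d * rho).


T = (beta - rho) / (lambda_d * rho)
T = (0.008 - 0.0015) / (0.114 * 0.0015)
T = 38.012 s

38.012


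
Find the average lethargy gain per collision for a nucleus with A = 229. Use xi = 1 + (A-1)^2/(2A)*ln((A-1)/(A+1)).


xi = 1 + (A-1)^2/(2A) * ln((A-1)/(A+1))
xi = 1 + (229-1)^2/(2*229) * ln((229-1)/(229 +1))
xi = 0.0087083

0.0087083


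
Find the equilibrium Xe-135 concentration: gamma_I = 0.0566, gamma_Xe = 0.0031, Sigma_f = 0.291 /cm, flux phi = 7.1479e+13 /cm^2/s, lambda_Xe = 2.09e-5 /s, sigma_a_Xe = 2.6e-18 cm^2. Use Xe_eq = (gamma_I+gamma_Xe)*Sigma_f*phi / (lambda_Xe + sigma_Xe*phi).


Xe_eq = (gamma_I + gamma_Xe) * Sigma_f * phi / (lambda_Xe + sigma_Xe * phi)
Numerator = (0.0566 + 0.0031) * 0.291 * 7.1479e+13 = 1.241783e+12
Denominator = 2.09e-5 + 2.6e-18 * 7.1479e+13 = 2.067454e-04
Xe_eq = 1.241783e+12 / 2.067454e-04 = 6.0063e+15 /cm^3

6.0063e+15


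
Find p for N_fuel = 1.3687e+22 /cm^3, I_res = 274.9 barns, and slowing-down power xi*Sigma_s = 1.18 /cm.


p = exp(-N * I * 1e-24 / (xi*Sigma_s))
p = exp(-1.3687e+22 * 274.9 * 1e-24 / 1.18)
p = 0.041229

0.041229


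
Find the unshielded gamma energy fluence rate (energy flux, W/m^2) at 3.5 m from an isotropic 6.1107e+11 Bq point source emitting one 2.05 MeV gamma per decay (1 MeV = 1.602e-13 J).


psi = A * E * 1.602e-13 / (4*pi*r^2)
psi = 6.1107e+11 * 2.05 * 1.602e-13 / (4*pi*3.5^2)
psi = 0.0013037 W/m^2

0.0013037


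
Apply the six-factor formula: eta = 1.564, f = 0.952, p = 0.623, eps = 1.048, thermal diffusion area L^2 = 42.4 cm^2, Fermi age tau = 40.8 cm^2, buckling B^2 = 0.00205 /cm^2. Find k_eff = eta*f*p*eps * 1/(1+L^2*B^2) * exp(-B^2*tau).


k_inf = eta*f*p*eps = 1.564*0.952*0.623*1.048 = 0.9721270
P_TNL = 1/(1 + L^2*B^2) = 1/(1 + 42.4*0.00205) = 0.9200309
P_FNL = exp(-B^2*tau) = exp(-0.00205*40.8) = 0.9197623
k_eff = k_inf * P_TNL * P_FNL = 0.9721270 * 0.9200309 * 0.9197623
k_eff = 0.82262

0.82262


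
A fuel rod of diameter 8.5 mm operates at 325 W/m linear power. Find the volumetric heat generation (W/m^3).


r = D / 2 / 1000 = 8.5 / 2 / 1000 = 0.00425 m
q''' = q' / (pi * r^2)
q''' = 325 / (pi * 0.00425^2)
q''' = 5.7274e+06 W/m^3

5.7274e+06


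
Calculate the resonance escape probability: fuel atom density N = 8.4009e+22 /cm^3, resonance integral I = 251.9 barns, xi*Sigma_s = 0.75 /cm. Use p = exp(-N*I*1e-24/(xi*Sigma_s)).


p = exp(-N * I * 1e-24 / (xi*Sigma_s))
p = exp(-8.4009e+22 * 251.9 * 1e-24 / 0.75)
p = 5.5722e-13

5.5722e-13


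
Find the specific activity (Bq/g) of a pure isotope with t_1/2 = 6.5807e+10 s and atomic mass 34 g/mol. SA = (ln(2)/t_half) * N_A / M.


lambda = ln(2) / t_half = ln(2) / 6.5807e+10 = 1.053303e-11 /s
SA = lambda * N_A / M
SA = 1.053303e-11 * 6.022e23 / 34
SA = 1.8656e+11 Bq/g

1.8656e+11


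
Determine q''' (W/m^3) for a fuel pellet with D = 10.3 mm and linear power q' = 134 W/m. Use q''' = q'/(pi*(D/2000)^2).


r = D / 2 / 1000 = 10.3 / 2 / 1000 = 0.00515 m
q''' = q' / (pi * r^2)
q''' = 134 / (pi * 0.00515^2)
q''' = 1.6082e+06 W/m^3

1.6082e+06


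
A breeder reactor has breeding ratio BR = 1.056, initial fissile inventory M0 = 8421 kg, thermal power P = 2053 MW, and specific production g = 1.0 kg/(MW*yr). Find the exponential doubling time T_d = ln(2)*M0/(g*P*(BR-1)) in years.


Breeding gain G = BR - 1 = 1.056 - 1 = 0.056
Fissile production rate = g * P * G = 1.0 * 2053 * 0.056 = 114.968 kg/yr
T_d = ln(2) * M0 / (g * P * G)
T_d = ln(2) * 8421 / 114.968 = 50.771 yr

50.771


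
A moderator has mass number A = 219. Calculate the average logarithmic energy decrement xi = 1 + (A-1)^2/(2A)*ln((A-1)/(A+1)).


xi = 1 + (A-1)^2/(2A) * ln((A-1)/(A+1))
xi = 1 + (219-1)^2/(2*219) * ln((219-1)/(219 +1))
xi = 0.0091047

0.0091047


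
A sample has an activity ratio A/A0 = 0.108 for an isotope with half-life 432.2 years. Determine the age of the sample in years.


lambda = ln(2) / t_half = ln(2) / 432.2 = 0.001603765 /yr
t = -ln(A/A0) / lambda
t = -ln(0.108) / 0.001603765
t = 1387.7 yr

1387.7


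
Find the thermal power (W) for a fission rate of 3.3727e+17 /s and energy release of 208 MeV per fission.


P = fission_rate * E_MeV * 1.602e-13
P = 3.3727e+17 * 208 * 1.602e-13
P = 1.1238e+07 W

1.1238e+07


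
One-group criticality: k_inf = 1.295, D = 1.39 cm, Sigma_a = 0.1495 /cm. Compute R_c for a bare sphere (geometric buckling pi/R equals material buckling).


L^2 = D / Sigma_a = 1.39 / 0.1495 = 9.297659 cm^2
B_m^2 = (k_inf - 1) / L^2 = (1.295 - 1) / 9.297659 = 0.03172842 /cm^2
For a bare sphere: B_g = pi/R, so R_c = pi / sqrt(B_m^2)
R_c = pi / sqrt(0.03172842) = 17.637 cm

17.637


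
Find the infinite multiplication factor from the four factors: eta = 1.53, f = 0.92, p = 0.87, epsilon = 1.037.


k_inf = eta * f * p * epsilon
k_inf = 1.53 * 0.92 * 0.87 * 1.037
k_inf = 1.2699

1.2699


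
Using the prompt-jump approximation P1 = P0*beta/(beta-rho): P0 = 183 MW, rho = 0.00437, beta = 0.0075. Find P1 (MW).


P1/P0 = beta / (beta - rho)
P1/P0 = 0.0075 / (0.0075 - 0.00437) = 2.396166
P1 = 183 * 2.396166 = 438.50 MW

438.50


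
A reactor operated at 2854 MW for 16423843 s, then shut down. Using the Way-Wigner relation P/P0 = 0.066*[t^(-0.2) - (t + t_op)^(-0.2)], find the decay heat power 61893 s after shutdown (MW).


P/P0 = 0.066 * [t^(-0.2) - (t + t_op)^(-0.2)]
P/P0 = 0.066 * [61893^(-0.2) - (61893 + 16423843)^(-0.2)]
P/P0 = 0.066 * [0.1100707 - 0.03602287] = 0.004887157
P = 2854 * 0.004887157 = 13.948 MW

13.948


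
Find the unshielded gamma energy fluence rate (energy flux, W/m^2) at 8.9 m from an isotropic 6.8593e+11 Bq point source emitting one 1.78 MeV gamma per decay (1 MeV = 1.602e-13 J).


psi = A * E * 1.602e-13 / (4*pi*r^2)
psi = 6.8593e+11 * 1.78 * 1.602e-13 / (4*pi*8.9^2)
psi = 1.9650e-04 W/m^2

1.9650e-04


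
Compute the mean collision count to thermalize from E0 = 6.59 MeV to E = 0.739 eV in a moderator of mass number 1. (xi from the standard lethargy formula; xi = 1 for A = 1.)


xi = 1 + (A-1)^2/(2A)*ln((A-1)/(A+1)) = 1 (for A = 1)
n = ln(E0/E) / xi
n = ln(6.59e6 / 0.739) / 1
n = ln(8.917456e+06) / 1 = 16.004

16.004


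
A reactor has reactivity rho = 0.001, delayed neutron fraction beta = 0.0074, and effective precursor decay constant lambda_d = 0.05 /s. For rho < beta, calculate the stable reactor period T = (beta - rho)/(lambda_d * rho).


T = (beta - rho) / (lambda_d * rho)
T = (0.0074 - 0.001) / (0.05 * 0.001)
T = 128.00 s

128.00


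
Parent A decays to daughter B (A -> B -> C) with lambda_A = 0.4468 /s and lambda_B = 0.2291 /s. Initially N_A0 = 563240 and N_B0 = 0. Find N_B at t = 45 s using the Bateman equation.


N_B(t) = lambda_A * N_A0 / (lambda_B - lambda_A) * [exp(-lambda_A*t) - exp(-lambda_B*t)]
exp(-0.4468*45) = 1.853852e-09; exp(-0.2291*45) = 3.331509e-05
N_B = 0.4468 * 563240 / (0.2291 - 0.4468) * (1.853852e-09 - 3.331509e-05)
N_B = 38.509

38.509


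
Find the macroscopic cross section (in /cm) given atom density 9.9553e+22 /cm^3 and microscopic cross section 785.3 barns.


Sigma = N * sigma_barns * 1e-24
Sigma = 9.9553e+22 * 785.3 * 1e-24
Sigma = 78.179 /cm

78.179


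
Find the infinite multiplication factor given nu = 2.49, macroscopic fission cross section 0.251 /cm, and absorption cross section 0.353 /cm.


k_inf = nu * Sigma_f / Sigma_a
k_inf = 2.49 * 0.251 / 0.353
k_inf = 1.7705

1.7705


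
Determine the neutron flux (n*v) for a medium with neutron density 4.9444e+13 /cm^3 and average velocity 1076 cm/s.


phi = n * v
phi = 4.9444e+13 * 1076
phi = 5.3202e+16 /cm^2/s

5.3202e+16


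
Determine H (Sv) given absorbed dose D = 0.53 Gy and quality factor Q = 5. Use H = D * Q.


H = D * Q
H = 0.53 * 5
H = 2.6500 Sv

2.6500


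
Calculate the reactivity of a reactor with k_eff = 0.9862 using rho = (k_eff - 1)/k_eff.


rho = (k_eff - 1) / k_eff
rho = (0.9862 - 1) / 0.9862
rho = -0.013993

-0.013993


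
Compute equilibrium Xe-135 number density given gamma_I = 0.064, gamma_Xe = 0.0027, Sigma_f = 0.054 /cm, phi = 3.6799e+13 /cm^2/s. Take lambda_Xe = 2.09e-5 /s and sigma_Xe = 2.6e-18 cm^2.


Xe_eq = (gamma_I + gamma_Xe) * Sigma_f * phi / (lambda_Xe + sigma_Xe * phi)
Numerator = (0.064 + 0.0027) * 0.054 * 3.6799e+13 = 1.325426e+11
Denominator = 2.09e-5 + 2.6e-18 * 3.6799e+13 = 1.165774e-04
Xe_eq = 1.325426e+11 / 1.165774e-04 = 1.1369e+15 /cm^3

1.1369e+15
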